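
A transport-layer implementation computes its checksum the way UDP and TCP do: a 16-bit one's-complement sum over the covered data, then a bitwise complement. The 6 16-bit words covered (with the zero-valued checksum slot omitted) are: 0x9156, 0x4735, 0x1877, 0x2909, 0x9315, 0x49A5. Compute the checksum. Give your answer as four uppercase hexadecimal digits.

0939

One's-complement addition (fold any carry out of bit 15 back into bit 0):
  0x9156 + 0x4735 = 0x0D88B
  0xD88B + 0x1877 = 0x0F102
  0xF102 + 0x2909 = 0x11A0B → wrap carry → 0x1A0C
  0x1A0C + 0x9315 = 0x0AD21
  0xAD21 + 0x49A5 = 0x0F6C6
One's-complement sum = 0xF6C6.
Checksum = ~0xF6C6 & 0xFFFF = 0x0939.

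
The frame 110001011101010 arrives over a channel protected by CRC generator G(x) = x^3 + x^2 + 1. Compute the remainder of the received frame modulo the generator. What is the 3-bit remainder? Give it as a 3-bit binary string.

000

Modulo-2 division of 110001011101010 by 1101:
  pos 0: 1100 XOR 1101 = 0001
  pos 3: 1010 XOR 1101 = 0111
  pos 4: 1111 XOR 1101 = 0010
  pos 6: 1011 XOR 1101 = 0110
  pos 7: 1100 XOR 1101 = 0001
  pos 10: 1101 XOR 1101 = 0000
Remainder = 000 (zero — the frame passes the CRC check).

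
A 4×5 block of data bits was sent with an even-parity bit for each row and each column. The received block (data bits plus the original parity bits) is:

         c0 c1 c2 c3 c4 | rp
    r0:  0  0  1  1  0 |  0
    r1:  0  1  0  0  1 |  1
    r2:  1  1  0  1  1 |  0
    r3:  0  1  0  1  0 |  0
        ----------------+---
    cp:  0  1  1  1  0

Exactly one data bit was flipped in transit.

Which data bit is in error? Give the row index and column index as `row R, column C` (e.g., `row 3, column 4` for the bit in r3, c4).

Recompute each row's even parity and compare to rp:
  r0: data parity 0, sent rp 0 → ok
  r1: data parity 0, sent rp 1 → mismatch
  r2: data parity 0, sent rp 0 → ok
  r3: data parity 0, sent rp 0 → ok
Recompute each column's even parity and compare to cp:
  c0: data parity 1, sent cp 0 → mismatch
  c1: data parity 1, sent cp 1 → ok
  c2: data parity 1, sent cp 1 → ok
  c3: data parity 1, sent cp 1 → ok
  c4: data parity 0, sent cp 0 → ok
Exactly one row (r1) and one column (c0) fail → the flipped bit is at their intersection.

row 1, column 0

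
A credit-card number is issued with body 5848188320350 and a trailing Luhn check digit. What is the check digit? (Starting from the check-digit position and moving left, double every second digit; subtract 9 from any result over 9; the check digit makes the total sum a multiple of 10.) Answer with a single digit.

Partial digits right→left: 0 5 3 0 2 3 8 8 1 8 4 8 5
Double every second digit counting from the check-digit position (so the 1st, 3rd, 5th, ... of the partial from the right).
  doubled (with −9 where >9): 0 6 4 7 2 8 1 → sum 28
  kept as-is: 5 0 3 8 8 8 → sum 32
Total = 28 + 32 = 60.
Check digit = (10 − (60 mod 10)) mod 10 = 0.

0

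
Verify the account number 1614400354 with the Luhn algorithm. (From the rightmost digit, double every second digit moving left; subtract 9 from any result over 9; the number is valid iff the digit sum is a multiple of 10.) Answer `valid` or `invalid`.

valid

From the right, keep odd positions and double even positions (subtract 9 from any doubled value over 9):
  doubled (positions 2,4,...): 1 0 8 2 2 → sum 13
  kept (positions 1,3,...): 4 3 0 4 6 → sum 17
Total = 30.
30 mod 10 = 0, so the number is valid.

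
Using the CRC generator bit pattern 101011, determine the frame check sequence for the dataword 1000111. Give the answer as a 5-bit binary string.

Append 5 zeros: 100011100000. Divide by 101011 (XOR where the leading bit is 1):
  pos 0: 100011 XOR 101011 = 001000
  pos 2: 100010 XOR 101011 = 001001
  pos 4: 100100 XOR 101011 = 001111
  pos 6: 111100 XOR 101011 = 010111
Remainder (last 5 bits) = 10111. This is the CRC / FCS.

10111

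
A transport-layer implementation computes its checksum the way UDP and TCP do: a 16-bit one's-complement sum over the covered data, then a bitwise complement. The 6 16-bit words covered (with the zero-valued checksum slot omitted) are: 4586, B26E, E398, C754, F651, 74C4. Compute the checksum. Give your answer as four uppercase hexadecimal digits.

F206

One's-complement addition (fold any carry out of bit 15 back into bit 0):
  0x4586 + 0xB26E = 0x0F7F4
  0xF7F4 + 0xE398 = 0x1DB8C → wrap carry → 0xDB8D
  0xDB8D + 0xC754 = 0x1A2E1 → wrap carry → 0xA2E2
  0xA2E2 + 0xF651 = 0x19933 → wrap carry → 0x9934
  0x9934 + 0x74C4 = 0x10DF8 → wrap carry → 0x0DF9
One's-complement sum = 0x0DF9.
Checksum = ~0x0DF9 & 0xFFFF = 0xF206.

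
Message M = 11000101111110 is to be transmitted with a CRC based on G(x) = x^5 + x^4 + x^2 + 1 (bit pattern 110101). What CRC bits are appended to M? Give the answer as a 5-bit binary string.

Append 5 zeros: 1100010111111000000. Divide by 110101 (XOR where the leading bit is 1):
  pos 0: 110001 XOR 110101 = 000100
  pos 3: 100011 XOR 110101 = 010110
  pos 4: 101101 XOR 110101 = 011000
  pos 5: 110001 XOR 110101 = 000100
  pos 8: 100110 XOR 110101 = 010011
  pos 9: 100110 XOR 110101 = 010011
  pos 10: 100110 XOR 110101 = 010011
  pos 11: 100110 XOR 110101 = 010011
  pos 12: 100110 XOR 110101 = 010011
  pos 13: 100110 XOR 110101 = 010011
Remainder (last 5 bits) = 10011. This is the CRC / FCS.

10011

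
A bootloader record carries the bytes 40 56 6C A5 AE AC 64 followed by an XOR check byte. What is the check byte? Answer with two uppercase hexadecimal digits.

XOR the bytes together:
  start with 0x40
  0x40 ⊕ 0x56 = 0x16
  0x16 ⊕ 0x6C = 0x7A
  0x7A ⊕ 0xA5 = 0xDF
  0xDF ⊕ 0xAE = 0x71
  0x71 ⊕ 0xAC = 0xDD
  0xDD ⊕ 0x64 = 0xB9

B9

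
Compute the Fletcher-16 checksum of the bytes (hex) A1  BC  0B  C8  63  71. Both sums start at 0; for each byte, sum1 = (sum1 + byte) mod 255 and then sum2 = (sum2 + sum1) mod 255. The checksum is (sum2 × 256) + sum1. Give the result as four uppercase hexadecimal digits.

Running sums (mod 255):
  after byte 0 (A1): sum1=161, sum2=161
  after byte 1 (BC): sum1=94, sum2=0
  after byte 2 (0B): sum1=105, sum2=105
  after byte 3 (C8): sum1=50, sum2=155
  after byte 4 (63): sum1=149, sum2=49
  after byte 5 (71): sum1=7, sum2=56
Checksum = sum2·256 + sum1 = 56·256 + 7 = 14343 = 0x3807.

3807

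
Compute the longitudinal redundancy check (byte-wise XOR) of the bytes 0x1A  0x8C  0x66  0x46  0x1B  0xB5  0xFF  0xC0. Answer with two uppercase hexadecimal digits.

XOR the bytes together:
  start with 0x1A
  0x1A ⊕ 0x8C = 0x96
  0x96 ⊕ 0x66 = 0xF0
  0xF0 ⊕ 0x46 = 0xB6
  0xB6 ⊕ 0x1B = 0xAD
  0xAD ⊕ 0xB5 = 0x18
  0x18 ⊕ 0xFF = 0xE7
  0xE7 ⊕ 0xC0 = 0x27

27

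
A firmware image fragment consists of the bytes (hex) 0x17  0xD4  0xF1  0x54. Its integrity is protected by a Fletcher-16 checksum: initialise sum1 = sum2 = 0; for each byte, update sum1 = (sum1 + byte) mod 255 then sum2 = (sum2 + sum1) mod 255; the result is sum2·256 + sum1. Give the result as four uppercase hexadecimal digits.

1332

Running sums (mod 255):
  after byte 0 (0x17): sum1=23, sum2=23
  after byte 1 (0xD4): sum1=235, sum2=3
  after byte 2 (0xF1): sum1=221, sum2=224
  after byte 3 (0x54): sum1=50, sum2=19
Checksum = sum2·256 + sum1 = 19·256 + 50 = 4914 = 0x1332.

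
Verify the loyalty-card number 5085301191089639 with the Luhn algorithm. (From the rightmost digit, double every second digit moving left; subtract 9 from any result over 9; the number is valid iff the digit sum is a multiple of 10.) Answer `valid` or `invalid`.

From the right, keep odd positions and double even positions (subtract 9 from any doubled value over 9):
  doubled (positions 2,4,...): 6 9 0 9 2 6 7 1 → sum 40
  kept (positions 1,3,...): 9 6 8 1 1 0 5 0 → sum 30
Total = 70.
70 mod 10 = 0, so the number is valid.

valid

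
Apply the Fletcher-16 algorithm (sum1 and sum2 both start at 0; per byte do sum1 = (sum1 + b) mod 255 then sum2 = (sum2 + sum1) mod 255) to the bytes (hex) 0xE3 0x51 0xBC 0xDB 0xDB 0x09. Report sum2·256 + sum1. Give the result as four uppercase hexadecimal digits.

Running sums (mod 255):
  after byte 0 (0xE3): sum1=227, sum2=227
  after byte 1 (0x51): sum1=53, sum2=25
  after byte 2 (0xBC): sum1=241, sum2=11
  after byte 3 (0xDB): sum1=205, sum2=216
  after byte 4 (0xDB): sum1=169, sum2=130
  after byte 5 (0x09): sum1=178, sum2=53
Checksum = sum2·256 + sum1 = 53·256 + 178 = 13746 = 0x35B2.

35B2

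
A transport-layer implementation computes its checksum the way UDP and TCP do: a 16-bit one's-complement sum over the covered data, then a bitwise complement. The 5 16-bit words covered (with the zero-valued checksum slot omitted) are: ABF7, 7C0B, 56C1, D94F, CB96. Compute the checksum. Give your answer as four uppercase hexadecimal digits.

One's-complement addition (fold any carry out of bit 15 back into bit 0):
  0xABF7 + 0x7C0B = 0x12802 → wrap carry → 0x2803
  0x2803 + 0x56C1 = 0x07EC4
  0x7EC4 + 0xD94F = 0x15813 → wrap carry → 0x5814
  0x5814 + 0xCB96 = 0x123AA → wrap carry → 0x23AB
One's-complement sum = 0x23AB.
Checksum = ~0x23AB & 0xFFFF = 0xDC54.

DC54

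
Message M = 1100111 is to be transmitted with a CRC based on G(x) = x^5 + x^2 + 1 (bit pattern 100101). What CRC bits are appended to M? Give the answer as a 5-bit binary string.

01101

Append 5 zeros: 110011100000. Divide by 100101 (XOR where the leading bit is 1):
  pos 0: 110011 XOR 100101 = 010110
  pos 1: 101101 XOR 100101 = 001000
  pos 3: 100000 XOR 100101 = 000101
  pos 6: 101000 XOR 100101 = 001101
Remainder (last 5 bits) = 01101. This is the CRC / FCS.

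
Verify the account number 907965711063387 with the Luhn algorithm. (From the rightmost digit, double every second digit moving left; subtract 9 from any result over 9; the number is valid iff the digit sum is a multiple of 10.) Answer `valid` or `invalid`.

From the right, keep odd positions and double even positions (subtract 9 from any doubled value over 9):
  doubled (positions 2,4,...): 7 6 0 2 1 9 0 → sum 25
  kept (positions 1,3,...): 7 3 6 1 7 6 7 9 → sum 46
Total = 71.
71 mod 10 = 1, so the number is invalid.

invalid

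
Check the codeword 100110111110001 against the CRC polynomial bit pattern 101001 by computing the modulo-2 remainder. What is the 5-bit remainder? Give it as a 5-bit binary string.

Modulo-2 division of 100110111110001 by 101001:
  pos 0: 100110 XOR 101001 = 001111
  pos 2: 111111 XOR 101001 = 010110
  pos 3: 101101 XOR 101001 = 000100
  pos 6: 100110 XOR 101001 = 001111
  pos 8: 111100 XOR 101001 = 010101
  pos 9: 101011 XOR 101001 = 000010
Remainder = 00010 (nonzero — an error is detected).

00010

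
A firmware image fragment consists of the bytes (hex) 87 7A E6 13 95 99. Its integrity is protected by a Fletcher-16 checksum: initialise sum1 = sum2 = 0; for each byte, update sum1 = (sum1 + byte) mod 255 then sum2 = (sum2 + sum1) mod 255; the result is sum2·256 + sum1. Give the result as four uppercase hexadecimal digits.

2B2B

Running sums (mod 255):
  after byte 0 (87): sum1=135, sum2=135
  after byte 1 (7A): sum1=2, sum2=137
  after byte 2 (E6): sum1=232, sum2=114
  after byte 3 (13): sum1=251, sum2=110
  after byte 4 (95): sum1=145, sum2=0
  after byte 5 (99): sum1=43, sum2=43
Checksum = sum2·256 + sum1 = 43·256 + 43 = 11051 = 0x2B2B.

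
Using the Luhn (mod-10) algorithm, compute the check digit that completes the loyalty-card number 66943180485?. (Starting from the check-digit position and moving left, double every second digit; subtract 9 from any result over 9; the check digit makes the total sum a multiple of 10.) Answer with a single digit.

7

Partial digits right→left: 5 8 4 0 8 1 3 4 9 6 6
Double every second digit counting from the check-digit position (so the 1st, 3rd, 5th, ... of the partial from the right).
  doubled (with −9 where >9): 1 8 7 6 9 3 → sum 34
  kept as-is: 8 0 1 4 6 → sum 19
Total = 34 + 19 = 53.
Check digit = (10 − (53 mod 10)) mod 10 = 7.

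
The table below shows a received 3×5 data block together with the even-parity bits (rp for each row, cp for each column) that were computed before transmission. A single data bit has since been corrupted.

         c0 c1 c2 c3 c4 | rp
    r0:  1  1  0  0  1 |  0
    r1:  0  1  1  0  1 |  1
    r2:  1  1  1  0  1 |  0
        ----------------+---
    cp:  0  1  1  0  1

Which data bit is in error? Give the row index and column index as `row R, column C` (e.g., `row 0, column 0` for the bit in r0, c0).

Recompute each row's even parity and compare to rp:
  r0: data parity 1, sent rp 0 → mismatch
  r1: data parity 1, sent rp 1 → ok
  r2: data parity 0, sent rp 0 → ok
Recompute each column's even parity and compare to cp:
  c0: data parity 0, sent cp 0 → ok
  c1: data parity 1, sent cp 1 → ok
  c2: data parity 0, sent cp 1 → mismatch
  c3: data parity 0, sent cp 0 → ok
  c4: data parity 1, sent cp 1 → ok
Exactly one row (r0) and one column (c2) fail → the flipped bit is at their intersection.

row 0, column 2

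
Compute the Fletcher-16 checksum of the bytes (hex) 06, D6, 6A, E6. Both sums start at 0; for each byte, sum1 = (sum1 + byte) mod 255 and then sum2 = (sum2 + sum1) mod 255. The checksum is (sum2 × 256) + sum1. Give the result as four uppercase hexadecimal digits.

Running sums (mod 255):
  after byte 0 (06): sum1=6, sum2=6
  after byte 1 (D6): sum1=220, sum2=226
  after byte 2 (6A): sum1=71, sum2=42
  after byte 3 (E6): sum1=46, sum2=88
Checksum = sum2·256 + sum1 = 88·256 + 46 = 22574 = 0x582E.

582E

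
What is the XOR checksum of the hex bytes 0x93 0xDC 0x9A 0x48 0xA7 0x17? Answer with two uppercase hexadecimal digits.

2D

XOR the bytes together:
  start with 0x93
  0x93 ⊕ 0xDC = 0x4F
  0x4F ⊕ 0x9A = 0xD5
  0xD5 ⊕ 0x48 = 0x9D
  0x9D ⊕ 0xA7 = 0x3A
  0x3A ⊕ 0x17 = 0x2D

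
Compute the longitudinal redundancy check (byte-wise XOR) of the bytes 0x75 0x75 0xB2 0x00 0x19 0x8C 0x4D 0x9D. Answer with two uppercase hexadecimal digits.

XOR the bytes together:
  start with 0x75
  0x75 ⊕ 0x75 = 0x00
  0x00 ⊕ 0xB2 = 0xB2
  0xB2 ⊕ 0x00 = 0xB2
  0xB2 ⊕ 0x19 = 0xAB
  0xAB ⊕ 0x8C = 0x27
  0x27 ⊕ 0x4D = 0x6A
  0x6A ⊕ 0x9D = 0xF7

F7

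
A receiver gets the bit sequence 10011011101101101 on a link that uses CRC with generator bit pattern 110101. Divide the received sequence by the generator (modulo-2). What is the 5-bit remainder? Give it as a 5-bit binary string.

Modulo-2 division of 10011011101101101 by 110101:
  pos 0: 100110 XOR 110101 = 010011
  pos 1: 100111 XOR 110101 = 010010
  pos 2: 100101 XOR 110101 = 010000
  pos 3: 100001 XOR 110101 = 010100
  pos 4: 101000 XOR 110101 = 011101
  pos 5: 111011 XOR 110101 = 001110
  pos 7: 111010 XOR 110101 = 001111
  pos 9: 111111 XOR 110101 = 001010
  pos 11: 101001 XOR 110101 = 011100
Remainder = 11100 (nonzero — an error is detected).

11100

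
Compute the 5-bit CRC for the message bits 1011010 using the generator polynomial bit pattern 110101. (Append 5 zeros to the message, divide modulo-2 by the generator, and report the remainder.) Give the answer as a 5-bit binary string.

11110

Append 5 zeros: 101101000000. Divide by 110101 (XOR where the leading bit is 1):
  pos 0: 101101 XOR 110101 = 011000
  pos 1: 110000 XOR 110101 = 000101
  pos 4: 101000 XOR 110101 = 011101
  pos 5: 111010 XOR 110101 = 001111
Remainder (last 5 bits) = 11110. This is the CRC / FCS.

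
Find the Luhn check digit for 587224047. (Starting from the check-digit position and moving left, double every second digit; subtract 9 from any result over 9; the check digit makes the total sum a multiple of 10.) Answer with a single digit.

Partial digits right→left: 7 4 0 4 2 2 7 8 5
Double every second digit counting from the check-digit position (so the 1st, 3rd, 5th, ... of the partial from the right).
  doubled (with −9 where >9): 5 0 4 5 1 → sum 15
  kept as-is: 4 4 2 8 → sum 18
Total = 15 + 18 = 33.
Check digit = (10 − (33 mod 10)) mod 10 = 7.

7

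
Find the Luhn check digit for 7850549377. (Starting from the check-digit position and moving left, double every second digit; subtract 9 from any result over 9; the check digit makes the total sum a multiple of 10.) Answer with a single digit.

1

Partial digits right→left: 7 7 3 9 4 5 0 5 8 7
Double every second digit counting from the check-digit position (so the 1st, 3rd, 5th, ... of the partial from the right).
  doubled (with −9 where >9): 5 6 8 0 7 → sum 26
  kept as-is: 7 9 5 5 7 → sum 33
Total = 26 + 33 = 59.
Check digit = (10 − (59 mod 10)) mod 10 = 1.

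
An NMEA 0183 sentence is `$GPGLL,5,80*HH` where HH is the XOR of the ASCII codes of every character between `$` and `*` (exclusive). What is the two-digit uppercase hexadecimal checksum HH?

6D

XOR the ASCII codes of the payload characters:
  'G' = 0x47 → acc = 0x47
  'P' = 0x50 → acc = 0x17
  'G' = 0x47 → acc = 0x50
  'L' = 0x4C → acc = 0x1C
  'L' = 0x4C → acc = 0x50
  ',' = 0x2C → acc = 0x7C
  '5' = 0x35 → acc = 0x49
  ',' = 0x2C → acc = 0x65
  '8' = 0x38 → acc = 0x5D
  '0' = 0x30 → acc = 0x6D
Checksum = 0x6D.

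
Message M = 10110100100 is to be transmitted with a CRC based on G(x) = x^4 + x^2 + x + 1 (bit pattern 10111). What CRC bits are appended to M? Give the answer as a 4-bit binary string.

Append 4 zeros: 101101001000000. Divide by 10111 (XOR where the leading bit is 1):
  pos 0: 10110 XOR 10111 = 00001
  pos 4: 11001 XOR 10111 = 01110
  pos 5: 11100 XOR 10111 = 01011
  pos 6: 10110 XOR 10111 = 00001
  pos 10: 10000 XOR 10111 = 00111
Remainder (last 4 bits) = 0111. This is the CRC / FCS.

0111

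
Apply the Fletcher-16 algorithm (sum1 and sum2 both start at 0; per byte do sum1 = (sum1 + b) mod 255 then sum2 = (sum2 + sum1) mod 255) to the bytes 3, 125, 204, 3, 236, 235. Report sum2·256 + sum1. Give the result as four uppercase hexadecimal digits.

Running sums (mod 255):
  after byte 0 (3): sum1=3, sum2=3
  after byte 1 (125): sum1=128, sum2=131
  after byte 2 (204): sum1=77, sum2=208
  after byte 3 (3): sum1=80, sum2=33
  after byte 4 (236): sum1=61, sum2=94
  after byte 5 (235): sum1=41, sum2=135
Checksum = sum2·256 + sum1 = 135·256 + 41 = 34601 = 0x8729.

8729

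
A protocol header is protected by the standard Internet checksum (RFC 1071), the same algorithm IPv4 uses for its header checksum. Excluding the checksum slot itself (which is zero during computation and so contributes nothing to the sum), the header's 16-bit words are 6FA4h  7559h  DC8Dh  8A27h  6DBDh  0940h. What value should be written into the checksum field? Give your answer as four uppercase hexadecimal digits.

One's-complement addition (fold any carry out of bit 15 back into bit 0):
  0x6FA4 + 0x7559 = 0x0E4FD
  0xE4FD + 0xDC8D = 0x1C18A → wrap carry → 0xC18B
  0xC18B + 0x8A27 = 0x14BB2 → wrap carry → 0x4BB3
  0x4BB3 + 0x6DBD = 0x0B970
  0xB970 + 0x0940 = 0x0C2B0
One's-complement sum = 0xC2B0.
Checksum = ~0xC2B0 & 0xFFFF = 0x3D4F.

3D4F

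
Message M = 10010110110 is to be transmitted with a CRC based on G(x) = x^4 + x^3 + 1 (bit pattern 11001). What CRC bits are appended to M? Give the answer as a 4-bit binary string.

Append 4 zeros: 100101101100000. Divide by 11001 (XOR where the leading bit is 1):
  pos 0: 10010 XOR 11001 = 01011
  pos 1: 10111 XOR 11001 = 01110
  pos 2: 11101 XOR 11001 = 00100
  pos 4: 10001 XOR 11001 = 01000
  pos 5: 10001 XOR 11001 = 01000
  pos 6: 10000 XOR 11001 = 01001
  pos 7: 10010 XOR 11001 = 01011
  pos 8: 10110 XOR 11001 = 01111
  pos 9: 11110 XOR 11001 = 00111
Remainder (last 4 bits) = 1110. This is the CRC / FCS.

1110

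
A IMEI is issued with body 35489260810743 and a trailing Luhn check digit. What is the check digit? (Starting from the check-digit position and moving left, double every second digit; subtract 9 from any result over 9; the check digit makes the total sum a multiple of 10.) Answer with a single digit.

Partial digits right→left: 3 4 7 0 1 8 0 6 2 9 8 4 5 3
Double every second digit counting from the check-digit position (so the 1st, 3rd, 5th, ... of the partial from the right).
  doubled (with −9 where >9): 6 5 2 0 4 7 1 → sum 25
  kept as-is: 4 0 8 6 9 4 3 → sum 34
Total = 25 + 34 = 59.
Check digit = (10 − (59 mod 10)) mod 10 = 1.

1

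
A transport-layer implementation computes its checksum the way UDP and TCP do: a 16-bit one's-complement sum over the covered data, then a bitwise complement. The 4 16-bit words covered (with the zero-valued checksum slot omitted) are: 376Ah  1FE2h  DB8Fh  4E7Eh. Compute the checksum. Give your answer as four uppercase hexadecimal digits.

One's-complement addition (fold any carry out of bit 15 back into bit 0):
  0x376A + 0x1FE2 = 0x0574C
  0x574C + 0xDB8F = 0x132DB → wrap carry → 0x32DC
  0x32DC + 0x4E7E = 0x0815A
One's-complement sum = 0x815A.
Checksum = ~0x815A & 0xFFFF = 0x7EA5.

7EA5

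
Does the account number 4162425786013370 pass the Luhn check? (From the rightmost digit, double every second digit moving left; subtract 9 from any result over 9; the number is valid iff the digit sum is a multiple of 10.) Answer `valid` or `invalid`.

valid

From the right, keep odd positions and double even positions (subtract 9 from any doubled value over 9):
  doubled (positions 2,4,...): 5 6 0 7 1 8 3 8 → sum 38
  kept (positions 1,3,...): 0 3 1 6 7 2 2 1 → sum 22
Total = 60.
60 mod 10 = 0, so the number is valid.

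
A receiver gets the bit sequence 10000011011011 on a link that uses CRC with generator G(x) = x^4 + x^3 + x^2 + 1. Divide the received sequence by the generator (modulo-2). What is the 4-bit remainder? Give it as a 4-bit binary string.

0111

Modulo-2 division of 10000011011011 by 11101:
  pos 0: 10000 XOR 11101 = 01101
  pos 1: 11010 XOR 11101 = 00111
  pos 3: 11111 XOR 11101 = 00010
  pos 6: 10011 XOR 11101 = 01110
  pos 7: 11100 XOR 11101 = 00001
Remainder = 0111 (nonzero — an error is detected).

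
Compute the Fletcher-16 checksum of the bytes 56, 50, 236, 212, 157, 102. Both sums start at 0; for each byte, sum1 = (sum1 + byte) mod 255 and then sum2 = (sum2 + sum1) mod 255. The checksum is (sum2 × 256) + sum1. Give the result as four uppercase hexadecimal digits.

2030

Running sums (mod 255):
  after byte 0 (56): sum1=56, sum2=56
  after byte 1 (50): sum1=106, sum2=162
  after byte 2 (236): sum1=87, sum2=249
  after byte 3 (212): sum1=44, sum2=38
  after byte 4 (157): sum1=201, sum2=239
  after byte 5 (102): sum1=48, sum2=32
Checksum = sum2·256 + sum1 = 32·256 + 48 = 8240 = 0x2030.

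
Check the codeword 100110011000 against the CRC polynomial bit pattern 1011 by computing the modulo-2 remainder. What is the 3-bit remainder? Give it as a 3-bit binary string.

000

Modulo-2 division of 100110011000 by 1011:
  pos 0: 1001 XOR 1011 = 0010
  pos 2: 1010 XOR 1011 = 0001
  pos 5: 1011 XOR 1011 = 0000
Remainder = 000 (zero — the frame passes the CRC check).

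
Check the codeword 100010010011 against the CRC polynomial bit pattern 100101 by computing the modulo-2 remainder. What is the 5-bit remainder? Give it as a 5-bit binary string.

00000

Modulo-2 division of 100010010011 by 100101:
  pos 0: 100010 XOR 100101 = 000111
  pos 3: 111010 XOR 100101 = 011111
  pos 4: 111110 XOR 100101 = 011011
  pos 5: 110111 XOR 100101 = 010010
  pos 6: 100101 XOR 100101 = 000000
Remainder = 00000 (zero — the frame passes the CRC check).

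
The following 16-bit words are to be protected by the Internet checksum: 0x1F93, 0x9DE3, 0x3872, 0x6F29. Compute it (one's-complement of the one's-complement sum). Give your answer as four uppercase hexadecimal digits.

9AED

One's-complement addition (fold any carry out of bit 15 back into bit 0):
  0x1F93 + 0x9DE3 = 0x0BD76
  0xBD76 + 0x3872 = 0x0F5E8
  0xF5E8 + 0x6F29 = 0x16511 → wrap carry → 0x6512
One's-complement sum = 0x6512.
Checksum = ~0x6512 & 0xFFFF = 0x9AED.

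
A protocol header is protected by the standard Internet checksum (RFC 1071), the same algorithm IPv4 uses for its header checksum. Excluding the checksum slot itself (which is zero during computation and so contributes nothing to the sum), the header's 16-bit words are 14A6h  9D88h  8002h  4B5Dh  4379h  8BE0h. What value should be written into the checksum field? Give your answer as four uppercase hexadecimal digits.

B317

One's-complement addition (fold any carry out of bit 15 back into bit 0):
  0x14A6 + 0x9D88 = 0x0B22E
  0xB22E + 0x8002 = 0x13230 → wrap carry → 0x3231
  0x3231 + 0x4B5D = 0x07D8E
  0x7D8E + 0x4379 = 0x0C107
  0xC107 + 0x8BE0 = 0x14CE7 → wrap carry → 0x4CE8
One's-complement sum = 0x4CE8.
Checksum = ~0x4CE8 & 0xFFFF = 0xB317.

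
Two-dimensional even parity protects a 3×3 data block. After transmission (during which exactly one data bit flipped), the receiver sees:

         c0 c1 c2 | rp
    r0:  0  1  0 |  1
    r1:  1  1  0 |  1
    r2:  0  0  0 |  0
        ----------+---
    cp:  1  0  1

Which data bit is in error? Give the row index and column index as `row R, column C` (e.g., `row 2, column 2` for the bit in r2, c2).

row 1, column 2

Recompute each row's even parity and compare to rp:
  r0: data parity 1, sent rp 1 → ok
  r1: data parity 0, sent rp 1 → mismatch
  r2: data parity 0, sent rp 0 → ok
Recompute each column's even parity and compare to cp:
  c0: data parity 1, sent cp 1 → ok
  c1: data parity 0, sent cp 0 → ok
  c2: data parity 0, sent cp 1 → mismatch
Exactly one row (r1) and one column (c2) fail → the flipped bit is at their intersection.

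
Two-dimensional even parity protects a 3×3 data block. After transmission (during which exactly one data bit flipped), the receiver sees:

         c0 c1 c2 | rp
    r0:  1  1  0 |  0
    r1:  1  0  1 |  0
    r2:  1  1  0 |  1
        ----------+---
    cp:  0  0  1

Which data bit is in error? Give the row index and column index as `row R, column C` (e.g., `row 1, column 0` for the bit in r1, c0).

row 2, column 0

Recompute each row's even parity and compare to rp:
  r0: data parity 0, sent rp 0 → ok
  r1: data parity 0, sent rp 0 → ok
  r2: data parity 0, sent rp 1 → mismatch
Recompute each column's even parity and compare to cp:
  c0: data parity 1, sent cp 0 → mismatch
  c1: data parity 0, sent cp 0 → ok
  c2: data parity 1, sent cp 1 → ok
Exactly one row (r2) and one column (c0) fail → the flipped bit is at their intersection.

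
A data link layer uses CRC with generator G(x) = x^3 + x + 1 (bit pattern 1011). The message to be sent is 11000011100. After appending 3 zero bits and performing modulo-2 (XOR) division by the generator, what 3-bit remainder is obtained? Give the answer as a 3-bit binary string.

001

Append 3 zeros: 11000011100000. Divide by 1011 (XOR where the leading bit is 1):
  pos 0: 1100 XOR 1011 = 0111
  pos 1: 1110 XOR 1011 = 0101
  pos 2: 1010 XOR 1011 = 0001
  pos 5: 1111 XOR 1011 = 0100
  pos 6: 1000 XOR 1011 = 0011
  pos 8: 1100 XOR 1011 = 0111
  pos 9: 1110 XOR 1011 = 0101
  pos 10: 1010 XOR 1011 = 0001
Remainder (last 3 bits) = 001. This is the CRC / FCS.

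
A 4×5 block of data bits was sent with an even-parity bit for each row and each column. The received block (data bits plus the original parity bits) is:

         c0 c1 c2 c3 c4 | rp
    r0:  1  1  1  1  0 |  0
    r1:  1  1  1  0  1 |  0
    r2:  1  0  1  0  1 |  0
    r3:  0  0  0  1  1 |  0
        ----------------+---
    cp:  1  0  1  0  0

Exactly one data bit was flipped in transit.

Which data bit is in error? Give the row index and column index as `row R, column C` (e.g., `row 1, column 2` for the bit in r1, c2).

Recompute each row's even parity and compare to rp:
  r0: data parity 0, sent rp 0 → ok
  r1: data parity 0, sent rp 0 → ok
  r2: data parity 1, sent rp 0 → mismatch
  r3: data parity 0, sent rp 0 → ok
Recompute each column's even parity and compare to cp:
  c0: data parity 1, sent cp 1 → ok
  c1: data parity 0, sent cp 0 → ok
  c2: data parity 1, sent cp 1 → ok
  c3: data parity 0, sent cp 0 → ok
  c4: data parity 1, sent cp 0 → mismatch
Exactly one row (r2) and one column (c4) fail → the flipped bit is at their intersection.

row 2, column 4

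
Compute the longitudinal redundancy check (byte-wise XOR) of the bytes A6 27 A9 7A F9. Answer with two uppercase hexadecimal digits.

AB

XOR the bytes together:
  start with 0xA6
  0xA6 ⊕ 0x27 = 0x81
  0x81 ⊕ 0xA9 = 0x28
  0x28 ⊕ 0x7A = 0x52
  0x52 ⊕ 0xF9 = 0xAB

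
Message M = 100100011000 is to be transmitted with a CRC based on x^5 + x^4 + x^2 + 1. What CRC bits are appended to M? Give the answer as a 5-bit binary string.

Append 5 zeros: 10010001100000000. Divide by 110101 (XOR where the leading bit is 1):
  pos 0: 100100 XOR 110101 = 010001
  pos 1: 100010 XOR 110101 = 010111
  pos 2: 101111 XOR 110101 = 011010
  pos 3: 110101 XOR 110101 = 000000
Remainder (last 5 bits) = 00000. This is the CRC / FCS.

00000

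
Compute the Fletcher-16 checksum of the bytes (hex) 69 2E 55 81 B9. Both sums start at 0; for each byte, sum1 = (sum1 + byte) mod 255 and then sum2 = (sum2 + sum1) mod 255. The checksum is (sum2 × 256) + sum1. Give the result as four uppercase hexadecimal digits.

8428

Running sums (mod 255):
  after byte 0 (69): sum1=105, sum2=105
  after byte 1 (2E): sum1=151, sum2=1
  after byte 2 (55): sum1=236, sum2=237
  after byte 3 (81): sum1=110, sum2=92
  after byte 4 (B9): sum1=40, sum2=132
Checksum = sum2·256 + sum1 = 132·256 + 40 = 33832 = 0x8428.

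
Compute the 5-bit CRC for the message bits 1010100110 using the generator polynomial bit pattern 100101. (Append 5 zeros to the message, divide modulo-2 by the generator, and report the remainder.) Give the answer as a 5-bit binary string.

Append 5 zeros: 101010011000000. Divide by 100101 (XOR where the leading bit is 1):
  pos 0: 101010 XOR 100101 = 001111
  pos 2: 111101 XOR 100101 = 011000
  pos 3: 110001 XOR 100101 = 010100
  pos 4: 101000 XOR 100101 = 001101
  pos 6: 110100 XOR 100101 = 010001
  pos 7: 100010 XOR 100101 = 000111
Remainder (last 5 bits) = 11100. This is the CRC / FCS.

11100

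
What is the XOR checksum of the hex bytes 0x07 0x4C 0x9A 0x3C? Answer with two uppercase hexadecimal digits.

XOR the bytes together:
  start with 0x07
  0x07 ⊕ 0x4C = 0x4B
  0x4B ⊕ 0x9A = 0xD1
  0xD1 ⊕ 0x3C = 0xED

ED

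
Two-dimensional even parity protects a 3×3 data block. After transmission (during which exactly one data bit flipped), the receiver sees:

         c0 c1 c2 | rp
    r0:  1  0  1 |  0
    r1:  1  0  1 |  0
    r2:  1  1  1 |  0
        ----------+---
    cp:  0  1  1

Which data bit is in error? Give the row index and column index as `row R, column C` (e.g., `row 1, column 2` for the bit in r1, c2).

row 2, column 0

Recompute each row's even parity and compare to rp:
  r0: data parity 0, sent rp 0 → ok
  r1: data parity 0, sent rp 0 → ok
  r2: data parity 1, sent rp 0 → mismatch
Recompute each column's even parity and compare to cp:
  c0: data parity 1, sent cp 0 → mismatch
  c1: data parity 1, sent cp 1 → ok
  c2: data parity 1, sent cp 1 → ok
Exactly one row (r2) and one column (c0) fail → the flipped bit is at their intersection.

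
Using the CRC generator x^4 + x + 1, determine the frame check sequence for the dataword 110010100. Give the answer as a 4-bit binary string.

1000

Append 4 zeros: 1100101000000. Divide by 10011 (XOR where the leading bit is 1):
  pos 0: 11001 XOR 10011 = 01010
  pos 1: 10100 XOR 10011 = 00111
  pos 3: 11110 XOR 10011 = 01101
  pos 4: 11010 XOR 10011 = 01001
  pos 5: 10010 XOR 10011 = 00001
Remainder (last 4 bits) = 1000. This is the CRC / FCS.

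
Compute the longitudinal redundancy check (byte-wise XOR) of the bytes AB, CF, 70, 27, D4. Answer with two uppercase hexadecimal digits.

E7

XOR the bytes together:
  start with 0xAB
  0xAB ⊕ 0xCF = 0x64
  0x64 ⊕ 0x70 = 0x14
  0x14 ⊕ 0x27 = 0x33
  0x33 ⊕ 0xD4 = 0xE7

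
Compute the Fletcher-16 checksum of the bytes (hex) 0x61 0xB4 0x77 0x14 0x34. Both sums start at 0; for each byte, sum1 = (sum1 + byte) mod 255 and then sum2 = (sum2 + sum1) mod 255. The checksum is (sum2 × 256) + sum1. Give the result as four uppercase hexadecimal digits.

7CD5

Running sums (mod 255):
  after byte 0 (0x61): sum1=97, sum2=97
  after byte 1 (0xB4): sum1=22, sum2=119
  after byte 2 (0x77): sum1=141, sum2=5
  after byte 3 (0x14): sum1=161, sum2=166
  after byte 4 (0x34): sum1=213, sum2=124
Checksum = sum2·256 + sum1 = 124·256 + 213 = 31957 = 0x7CD5.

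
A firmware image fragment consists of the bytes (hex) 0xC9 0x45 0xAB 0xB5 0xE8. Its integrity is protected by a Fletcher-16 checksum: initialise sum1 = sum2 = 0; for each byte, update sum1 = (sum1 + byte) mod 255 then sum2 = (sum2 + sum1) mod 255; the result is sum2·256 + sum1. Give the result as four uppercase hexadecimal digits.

5D59

Running sums (mod 255):
  after byte 0 (0xC9): sum1=201, sum2=201
  after byte 1 (0x45): sum1=15, sum2=216
  after byte 2 (0xAB): sum1=186, sum2=147
  after byte 3 (0xB5): sum1=112, sum2=4
  after byte 4 (0xE8): sum1=89, sum2=93
Checksum = sum2·256 + sum1 = 93·256 + 89 = 23897 = 0x5D59.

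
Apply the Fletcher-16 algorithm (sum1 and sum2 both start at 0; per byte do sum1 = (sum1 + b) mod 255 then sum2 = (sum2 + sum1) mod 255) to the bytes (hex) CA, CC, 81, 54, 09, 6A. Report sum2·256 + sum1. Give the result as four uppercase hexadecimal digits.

40E0

Running sums (mod 255):
  after byte 0 (CA): sum1=202, sum2=202
  after byte 1 (CC): sum1=151, sum2=98
  after byte 2 (81): sum1=25, sum2=123
  after byte 3 (54): sum1=109, sum2=232
  after byte 4 (09): sum1=118, sum2=95
  after byte 5 (6A): sum1=224, sum2=64
Checksum = sum2·256 + sum1 = 64·256 + 224 = 16608 = 0x40E0.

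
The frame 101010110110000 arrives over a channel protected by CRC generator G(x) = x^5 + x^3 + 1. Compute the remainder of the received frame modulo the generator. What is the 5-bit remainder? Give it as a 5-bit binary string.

00000

Modulo-2 division of 101010110110000 by 101001:
  pos 0: 101010 XOR 101001 = 000011
  pos 4: 111101 XOR 101001 = 010100
  pos 5: 101001 XOR 101001 = 000000
Remainder = 00000 (zero — the frame passes the CRC check).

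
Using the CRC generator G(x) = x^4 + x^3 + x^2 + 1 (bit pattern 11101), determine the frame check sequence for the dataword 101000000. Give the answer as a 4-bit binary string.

1111

Append 4 zeros: 1010000000000. Divide by 11101 (XOR where the leading bit is 1):
  pos 0: 10100 XOR 11101 = 01001
  pos 1: 10010 XOR 11101 = 01111
  pos 2: 11110 XOR 11101 = 00011
  pos 5: 11000 XOR 11101 = 00101
  pos 7: 10100 XOR 11101 = 01001
  pos 8: 10010 XOR 11101 = 01111
Remainder (last 4 bits) = 1111. This is the CRC / FCS.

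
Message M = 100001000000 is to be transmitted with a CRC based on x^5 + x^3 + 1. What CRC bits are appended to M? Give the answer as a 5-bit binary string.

Append 5 zeros: 10000100000000000. Divide by 101001 (XOR where the leading bit is 1):
  pos 0: 100001 XOR 101001 = 001000
  pos 2: 100000 XOR 101001 = 001001
  pos 4: 100100 XOR 101001 = 001101
  pos 6: 110100 XOR 101001 = 011101
  pos 7: 111010 XOR 101001 = 010011
  pos 8: 100110 XOR 101001 = 001111
  pos 10: 111100 XOR 101001 = 010101
  pos 11: 101010 XOR 101001 = 000011
Remainder (last 5 bits) = 00011. This is the CRC / FCS.

00011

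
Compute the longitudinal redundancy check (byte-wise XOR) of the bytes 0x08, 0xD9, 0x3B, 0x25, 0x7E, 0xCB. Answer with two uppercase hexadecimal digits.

XOR the bytes together:
  start with 0x08
  0x08 ⊕ 0xD9 = 0xD1
  0xD1 ⊕ 0x3B = 0xEA
  0xEA ⊕ 0x25 = 0xCF
  0xCF ⊕ 0x7E = 0xB1
  0xB1 ⊕ 0xCB = 0x7A

7A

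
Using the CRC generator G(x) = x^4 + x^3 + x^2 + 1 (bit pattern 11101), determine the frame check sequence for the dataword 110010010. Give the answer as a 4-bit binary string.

Append 4 zeros: 1100100100000. Divide by 11101 (XOR where the leading bit is 1):
  pos 0: 11001 XOR 11101 = 00100
  pos 2: 10000 XOR 11101 = 01101
  pos 3: 11011 XOR 11101 = 00110
  pos 5: 11000 XOR 11101 = 00101
  pos 7: 10100 XOR 11101 = 01001
  pos 8: 10010 XOR 11101 = 01111
Remainder (last 4 bits) = 1111. This is the CRC / FCS.

1111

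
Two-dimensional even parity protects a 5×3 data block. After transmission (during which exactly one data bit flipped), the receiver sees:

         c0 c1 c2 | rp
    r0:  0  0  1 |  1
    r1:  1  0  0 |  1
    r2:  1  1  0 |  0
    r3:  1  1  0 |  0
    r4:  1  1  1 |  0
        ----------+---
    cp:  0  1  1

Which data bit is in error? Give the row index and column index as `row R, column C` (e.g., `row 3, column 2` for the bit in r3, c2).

Recompute each row's even parity and compare to rp:
  r0: data parity 1, sent rp 1 → ok
  r1: data parity 1, sent rp 1 → ok
  r2: data parity 0, sent rp 0 → ok
  r3: data parity 0, sent rp 0 → ok
  r4: data parity 1, sent rp 0 → mismatch
Recompute each column's even parity and compare to cp:
  c0: data parity 0, sent cp 0 → ok
  c1: data parity 1, sent cp 1 → ok
  c2: data parity 0, sent cp 1 → mismatch
Exactly one row (r4) and one column (c2) fail → the flipped bit is at their intersection.

row 4, column 2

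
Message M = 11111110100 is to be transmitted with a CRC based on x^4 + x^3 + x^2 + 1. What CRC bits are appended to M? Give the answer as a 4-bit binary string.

0101

Append 4 zeros: 111111101000000. Divide by 11101 (XOR where the leading bit is 1):
  pos 0: 11111 XOR 11101 = 00010
  pos 3: 10110 XOR 11101 = 01011
  pos 4: 10111 XOR 11101 = 01010
  pos 5: 10100 XOR 11101 = 01001
  pos 6: 10010 XOR 11101 = 01111
  pos 7: 11110 XOR 11101 = 00011
  pos 10: 11000 XOR 11101 = 00101
Remainder (last 4 bits) = 0101. This is the CRC / FCS.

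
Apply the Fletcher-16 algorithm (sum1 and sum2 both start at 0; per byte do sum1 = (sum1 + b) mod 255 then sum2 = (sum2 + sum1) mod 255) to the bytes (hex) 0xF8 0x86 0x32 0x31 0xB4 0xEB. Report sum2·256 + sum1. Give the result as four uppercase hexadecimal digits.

Running sums (mod 255):
  after byte 0 (0xF8): sum1=248, sum2=248
  after byte 1 (0x86): sum1=127, sum2=120
  after byte 2 (0x32): sum1=177, sum2=42
  after byte 3 (0x31): sum1=226, sum2=13
  after byte 4 (0xB4): sum1=151, sum2=164
  after byte 5 (0xEB): sum1=131, sum2=40
Checksum = sum2·256 + sum1 = 40·256 + 131 = 10371 = 0x2883.

2883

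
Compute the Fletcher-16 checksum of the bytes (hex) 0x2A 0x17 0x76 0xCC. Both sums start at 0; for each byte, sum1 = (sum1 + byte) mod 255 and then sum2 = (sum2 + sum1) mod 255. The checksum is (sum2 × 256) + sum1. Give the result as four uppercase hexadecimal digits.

Running sums (mod 255):
  after byte 0 (0x2A): sum1=42, sum2=42
  after byte 1 (0x17): sum1=65, sum2=107
  after byte 2 (0x76): sum1=183, sum2=35
  after byte 3 (0xCC): sum1=132, sum2=167
Checksum = sum2·256 + sum1 = 167·256 + 132 = 42884 = 0xA784.

A784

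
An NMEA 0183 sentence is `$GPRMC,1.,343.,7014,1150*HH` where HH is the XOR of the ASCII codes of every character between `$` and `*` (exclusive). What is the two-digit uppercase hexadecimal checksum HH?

XOR the ASCII codes of the payload characters:
  'G' = 0x47 → acc = 0x47
  'P' = 0x50 → acc = 0x17
  'R' = 0x52 → acc = 0x45
  'M' = 0x4D → acc = 0x08
  'C' = 0x43 → acc = 0x4B
  ',' = 0x2C → acc = 0x67
  '1' = 0x31 → acc = 0x56
  '.' = 0x2E → acc = 0x78
  ',' = 0x2C → acc = 0x54
  '3' = 0x33 → acc = 0x67
  '4' = 0x34 → acc = 0x53
  '3' = 0x33 → acc = 0x60
  '.' = 0x2E → acc = 0x4E
  ',' = 0x2C → acc = 0x62
  '7' = 0x37 → acc = 0x55
  '0' = 0x30 → acc = 0x65
  '1' = 0x31 → acc = 0x54
  '4' = 0x34 → acc = 0x60
  ',' = 0x2C → acc = 0x4C
  '1' = 0x31 → acc = 0x7D
  '1' = 0x31 → acc = 0x4C
  '5' = 0x35 → acc = 0x79
  '0' = 0x30 → acc = 0x49
Checksum = 0x49.

49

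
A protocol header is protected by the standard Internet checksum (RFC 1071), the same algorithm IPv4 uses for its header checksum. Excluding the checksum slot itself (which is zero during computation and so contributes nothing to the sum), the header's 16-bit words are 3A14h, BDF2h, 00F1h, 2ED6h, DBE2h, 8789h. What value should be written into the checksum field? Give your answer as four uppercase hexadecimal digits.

74C5

One's-complement addition (fold any carry out of bit 15 back into bit 0):
  0x3A14 + 0xBDF2 = 0x0F806
  0xF806 + 0x00F1 = 0x0F8F7
  0xF8F7 + 0x2ED6 = 0x127CD → wrap carry → 0x27CE
  0x27CE + 0xDBE2 = 0x103B0 → wrap carry → 0x03B1
  0x03B1 + 0x8789 = 0x08B3A
One's-complement sum = 0x8B3A.
Checksum = ~0x8B3A & 0xFFFF = 0x74C5.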